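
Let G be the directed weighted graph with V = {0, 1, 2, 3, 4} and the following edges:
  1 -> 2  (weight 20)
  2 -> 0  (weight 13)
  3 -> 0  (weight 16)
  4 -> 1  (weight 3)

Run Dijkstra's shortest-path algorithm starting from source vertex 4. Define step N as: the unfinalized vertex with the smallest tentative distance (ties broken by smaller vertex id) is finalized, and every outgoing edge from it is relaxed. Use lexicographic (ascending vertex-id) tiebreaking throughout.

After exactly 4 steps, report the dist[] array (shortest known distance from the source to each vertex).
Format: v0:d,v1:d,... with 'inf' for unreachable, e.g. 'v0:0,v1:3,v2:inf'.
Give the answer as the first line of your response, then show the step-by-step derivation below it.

v0:36,v1:3,v2:23,v3:inf,v4:0

step 1: dist = v0:inf,v1:3,v2:inf,v3:inf,v4:0
step 2: dist = v0:inf,v1:3,v2:23,v3:inf,v4:0
step 3: dist = v0:36,v1:3,v2:23,v3:inf,v4:0
step 4: dist = v0:36,v1:3,v2:23,v3:inf,v4:0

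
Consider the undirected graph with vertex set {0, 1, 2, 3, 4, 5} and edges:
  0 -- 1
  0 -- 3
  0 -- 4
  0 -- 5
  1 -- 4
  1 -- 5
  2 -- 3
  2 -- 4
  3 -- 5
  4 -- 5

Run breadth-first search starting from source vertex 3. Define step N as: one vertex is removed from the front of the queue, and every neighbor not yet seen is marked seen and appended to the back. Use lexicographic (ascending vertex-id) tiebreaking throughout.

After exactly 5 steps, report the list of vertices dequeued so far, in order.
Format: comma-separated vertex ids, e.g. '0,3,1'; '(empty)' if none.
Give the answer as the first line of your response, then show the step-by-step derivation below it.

3,0,2,5,1

step 1: dequeue 3; queue=[0,2,5]; order=3
step 2: dequeue 0; queue=[2,5,1,4]; order=3,0
step 3: dequeue 2; queue=[5,1,4]; order=3,0,2
step 4: dequeue 5; queue=[1,4]; order=3,0,2,5
step 5: dequeue 1; queue=[4]; order=3,0,2,5,1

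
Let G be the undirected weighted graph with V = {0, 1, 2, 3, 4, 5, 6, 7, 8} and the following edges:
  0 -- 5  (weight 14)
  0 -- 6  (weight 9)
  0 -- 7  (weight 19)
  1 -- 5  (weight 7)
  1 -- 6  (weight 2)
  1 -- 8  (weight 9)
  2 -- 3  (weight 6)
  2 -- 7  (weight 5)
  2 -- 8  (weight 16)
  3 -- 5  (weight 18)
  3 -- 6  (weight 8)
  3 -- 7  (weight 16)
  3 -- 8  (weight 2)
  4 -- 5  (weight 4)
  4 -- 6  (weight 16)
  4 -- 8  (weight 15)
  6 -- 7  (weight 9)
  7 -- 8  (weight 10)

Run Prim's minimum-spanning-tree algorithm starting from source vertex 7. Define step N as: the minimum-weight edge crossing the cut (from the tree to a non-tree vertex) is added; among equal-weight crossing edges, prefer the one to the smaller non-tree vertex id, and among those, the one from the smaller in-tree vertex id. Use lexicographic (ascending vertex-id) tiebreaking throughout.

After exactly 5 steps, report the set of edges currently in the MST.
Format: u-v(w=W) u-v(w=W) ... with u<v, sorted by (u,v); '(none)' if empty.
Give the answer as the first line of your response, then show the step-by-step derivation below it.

1-6(w=2) 2-3(w=6) 2-7(w=5) 3-6(w=8) 3-8(w=2)

step 1: add edge 2-7 (w=5); MST = {2-7(w=5)}
step 2: add edge 2-3 (w=6); MST = {2-3(w=6) 2-7(w=5)}
step 3: add edge 3-8 (w=2); MST = {2-3(w=6) 2-7(w=5) 3-8(w=2)}
step 4: add edge 3-6 (w=8); MST = {2-3(w=6) 2-7(w=5) 3-6(w=8) 3-8(w=2)}
step 5: add edge 1-6 (w=2); MST = {1-6(w=2) 2-3(w=6) 2-7(w=5) 3-6(w=8) 3-8(w=2)}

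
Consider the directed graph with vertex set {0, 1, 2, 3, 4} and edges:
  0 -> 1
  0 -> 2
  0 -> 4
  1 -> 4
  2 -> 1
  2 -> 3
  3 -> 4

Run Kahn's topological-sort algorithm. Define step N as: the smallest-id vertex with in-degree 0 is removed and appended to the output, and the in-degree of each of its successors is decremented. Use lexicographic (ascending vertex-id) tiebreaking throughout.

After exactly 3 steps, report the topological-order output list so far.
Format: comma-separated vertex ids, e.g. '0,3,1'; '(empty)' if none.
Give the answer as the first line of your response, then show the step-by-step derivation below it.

0,2,1

step 1: output 0; order=[0]; indeg=(0,1,0,1,2)
step 2: output 2; order=[0,2]; indeg=(0,0,0,0,2)
step 3: output 1; order=[0,2,1]; indeg=(0,0,0,0,1)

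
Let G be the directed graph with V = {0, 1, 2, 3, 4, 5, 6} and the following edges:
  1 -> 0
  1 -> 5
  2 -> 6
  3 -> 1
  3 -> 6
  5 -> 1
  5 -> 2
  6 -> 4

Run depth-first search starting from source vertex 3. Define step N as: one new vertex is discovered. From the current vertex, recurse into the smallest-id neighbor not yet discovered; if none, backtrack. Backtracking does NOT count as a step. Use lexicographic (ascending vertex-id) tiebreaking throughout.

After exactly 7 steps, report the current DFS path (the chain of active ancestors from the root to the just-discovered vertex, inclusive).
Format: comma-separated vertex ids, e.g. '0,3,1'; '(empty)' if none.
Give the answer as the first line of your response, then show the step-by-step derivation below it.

3,1,5,2,6,4

step 1: discover 3; path=3; order=3
step 2: discover 1; path=3>1; order=3,1
step 3: discover 0; path=3>1>0; order=3,1,0
step 4: discover 5; path=3>1>5; order=3,1,0,5
step 5: discover 2; path=3>1>5>2; order=3,1,0,5,2
step 6: discover 6; path=3>1>5>2>6; order=3,1,0,5,2,6
step 7: discover 4; path=3>1>5>2>6>4; order=3,1,0,5,2,6,4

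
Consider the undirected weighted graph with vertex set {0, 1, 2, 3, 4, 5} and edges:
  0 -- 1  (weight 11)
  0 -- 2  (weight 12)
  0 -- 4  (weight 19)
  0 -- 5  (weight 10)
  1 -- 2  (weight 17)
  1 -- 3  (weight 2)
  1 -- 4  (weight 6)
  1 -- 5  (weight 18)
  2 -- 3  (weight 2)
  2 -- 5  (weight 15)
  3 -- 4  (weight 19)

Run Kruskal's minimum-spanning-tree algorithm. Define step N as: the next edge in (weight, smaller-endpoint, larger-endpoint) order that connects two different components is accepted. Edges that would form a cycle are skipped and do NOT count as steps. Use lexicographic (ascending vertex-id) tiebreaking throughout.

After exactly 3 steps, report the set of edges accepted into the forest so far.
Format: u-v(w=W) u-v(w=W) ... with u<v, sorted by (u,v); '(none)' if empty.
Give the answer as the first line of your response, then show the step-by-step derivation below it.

1-3(w=2) 1-4(w=6) 2-3(w=2)

step 1: add edge 1-3 (w=2); MST = {1-3(w=2)}
step 2: add edge 2-3 (w=2); MST = {1-3(w=2) 2-3(w=2)}
step 3: add edge 1-4 (w=6); MST = {1-3(w=2) 1-4(w=6) 2-3(w=2)}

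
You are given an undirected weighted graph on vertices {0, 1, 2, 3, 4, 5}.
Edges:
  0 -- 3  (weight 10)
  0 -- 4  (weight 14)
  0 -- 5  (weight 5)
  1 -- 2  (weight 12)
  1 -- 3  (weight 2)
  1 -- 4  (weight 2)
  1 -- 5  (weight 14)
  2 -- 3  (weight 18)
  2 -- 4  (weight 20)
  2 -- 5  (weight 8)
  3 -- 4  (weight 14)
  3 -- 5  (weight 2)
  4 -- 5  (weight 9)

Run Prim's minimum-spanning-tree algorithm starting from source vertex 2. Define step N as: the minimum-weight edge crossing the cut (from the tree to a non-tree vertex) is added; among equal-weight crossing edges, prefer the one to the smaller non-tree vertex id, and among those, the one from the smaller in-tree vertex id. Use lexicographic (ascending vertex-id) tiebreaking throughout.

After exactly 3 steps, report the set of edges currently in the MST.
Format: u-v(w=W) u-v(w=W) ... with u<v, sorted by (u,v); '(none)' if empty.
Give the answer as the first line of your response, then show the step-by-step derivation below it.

1-3(w=2) 2-5(w=8) 3-5(w=2)

step 1: add edge 2-5 (w=8); MST = {2-5(w=8)}
step 2: add edge 3-5 (w=2); MST = {2-5(w=8) 3-5(w=2)}
step 3: add edge 1-3 (w=2); MST = {1-3(w=2) 2-5(w=8) 3-5(w=2)}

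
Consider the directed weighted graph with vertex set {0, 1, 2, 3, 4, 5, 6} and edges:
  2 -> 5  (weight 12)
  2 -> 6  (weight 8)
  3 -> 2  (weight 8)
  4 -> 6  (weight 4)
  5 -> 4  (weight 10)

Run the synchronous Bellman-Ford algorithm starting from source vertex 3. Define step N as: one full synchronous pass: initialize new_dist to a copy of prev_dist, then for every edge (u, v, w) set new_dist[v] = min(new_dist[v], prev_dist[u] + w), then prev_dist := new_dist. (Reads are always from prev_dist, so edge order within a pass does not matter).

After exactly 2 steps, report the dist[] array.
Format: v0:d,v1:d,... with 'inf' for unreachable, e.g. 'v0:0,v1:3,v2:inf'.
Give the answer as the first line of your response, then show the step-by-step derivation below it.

v0:inf,v1:inf,v2:8,v3:0,v4:inf,v5:20,v6:16

step 1: dist = v0:inf,v1:inf,v2:8,v3:0,v4:inf,v5:inf,v6:inf
step 2: dist = v0:inf,v1:inf,v2:8,v3:0,v4:inf,v5:20,v6:16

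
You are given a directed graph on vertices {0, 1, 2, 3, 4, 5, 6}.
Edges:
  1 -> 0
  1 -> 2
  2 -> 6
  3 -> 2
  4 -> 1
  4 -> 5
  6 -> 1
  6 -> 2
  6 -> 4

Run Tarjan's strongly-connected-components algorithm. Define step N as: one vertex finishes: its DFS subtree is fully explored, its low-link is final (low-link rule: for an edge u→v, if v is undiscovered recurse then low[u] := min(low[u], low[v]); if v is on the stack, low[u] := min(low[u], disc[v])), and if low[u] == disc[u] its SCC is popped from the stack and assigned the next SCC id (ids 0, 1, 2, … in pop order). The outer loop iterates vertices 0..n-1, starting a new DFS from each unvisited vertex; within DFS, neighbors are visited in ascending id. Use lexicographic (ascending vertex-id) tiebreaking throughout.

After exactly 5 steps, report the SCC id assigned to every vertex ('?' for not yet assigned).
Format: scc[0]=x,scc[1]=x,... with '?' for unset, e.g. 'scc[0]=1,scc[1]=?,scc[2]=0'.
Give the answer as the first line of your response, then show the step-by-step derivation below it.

scc[0]=0,scc[1]=?,scc[2]=?,scc[3]=?,scc[4]=?,scc[5]=1,scc[6]=?

step 1: low=(low[0]=0,low[1]=?,low[2]=?,low[3]=?,low[4]=?,low[5]=?,low[6]=?); scc=(scc[0]=0,scc[1]=?,scc[2]=?,scc[3]=?,scc[4]=?,scc[5]=?,scc[6]=?)
step 2: low=(low[0]=0,low[1]=1,low[2]=2,low[3]=?,low[4]=1,low[5]=5,low[6]=1); scc=(scc[0]=0,scc[1]=?,scc[2]=?,scc[3]=?,scc[4]=?,scc[5]=1,scc[6]=?)
step 3: low=(low[0]=0,low[1]=1,low[2]=2,low[3]=?,low[4]=1,low[5]=5,low[6]=1); scc=(scc[0]=0,scc[1]=?,scc[2]=?,scc[3]=?,scc[4]=?,scc[5]=1,scc[6]=?)
step 4: low=(low[0]=0,low[1]=1,low[2]=2,low[3]=?,low[4]=1,low[5]=5,low[6]=1); scc=(scc[0]=0,scc[1]=?,scc[2]=?,scc[3]=?,scc[4]=?,scc[5]=1,scc[6]=?)
step 5: low=(low[0]=0,low[1]=1,low[2]=1,low[3]=?,low[4]=1,low[5]=5,low[6]=1); scc=(scc[0]=0,scc[1]=?,scc[2]=?,scc[3]=?,scc[4]=?,scc[5]=1,scc[6]=?)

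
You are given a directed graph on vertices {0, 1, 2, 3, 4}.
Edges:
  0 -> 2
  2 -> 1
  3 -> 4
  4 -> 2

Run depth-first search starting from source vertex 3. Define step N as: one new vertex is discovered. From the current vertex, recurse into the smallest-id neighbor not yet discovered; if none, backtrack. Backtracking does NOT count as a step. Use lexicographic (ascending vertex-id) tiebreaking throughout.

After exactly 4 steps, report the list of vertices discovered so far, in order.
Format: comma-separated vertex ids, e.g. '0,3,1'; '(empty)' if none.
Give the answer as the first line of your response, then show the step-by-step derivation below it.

3,4,2,1

step 1: discover 3; path=3; order=3
step 2: discover 4; path=3>4; order=3,4
step 3: discover 2; path=3>4>2; order=3,4,2
step 4: discover 1; path=3>4>2>1; order=3,4,2,1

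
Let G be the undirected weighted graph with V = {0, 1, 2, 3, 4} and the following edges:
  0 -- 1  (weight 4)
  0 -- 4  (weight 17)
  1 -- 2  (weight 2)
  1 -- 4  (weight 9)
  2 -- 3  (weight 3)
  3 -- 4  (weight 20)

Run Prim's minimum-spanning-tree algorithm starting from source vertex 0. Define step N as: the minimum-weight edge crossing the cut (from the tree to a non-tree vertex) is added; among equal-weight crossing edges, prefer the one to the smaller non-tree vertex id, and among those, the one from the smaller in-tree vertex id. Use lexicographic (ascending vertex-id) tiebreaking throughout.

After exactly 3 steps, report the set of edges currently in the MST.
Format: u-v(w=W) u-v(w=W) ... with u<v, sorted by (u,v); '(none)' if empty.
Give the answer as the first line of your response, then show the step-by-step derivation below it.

0-1(w=4) 1-2(w=2) 2-3(w=3)

step 1: add edge 0-1 (w=4); MST = {0-1(w=4)}
step 2: add edge 1-2 (w=2); MST = {0-1(w=4) 1-2(w=2)}
step 3: add edge 2-3 (w=3); MST = {0-1(w=4) 1-2(w=2) 2-3(w=3)}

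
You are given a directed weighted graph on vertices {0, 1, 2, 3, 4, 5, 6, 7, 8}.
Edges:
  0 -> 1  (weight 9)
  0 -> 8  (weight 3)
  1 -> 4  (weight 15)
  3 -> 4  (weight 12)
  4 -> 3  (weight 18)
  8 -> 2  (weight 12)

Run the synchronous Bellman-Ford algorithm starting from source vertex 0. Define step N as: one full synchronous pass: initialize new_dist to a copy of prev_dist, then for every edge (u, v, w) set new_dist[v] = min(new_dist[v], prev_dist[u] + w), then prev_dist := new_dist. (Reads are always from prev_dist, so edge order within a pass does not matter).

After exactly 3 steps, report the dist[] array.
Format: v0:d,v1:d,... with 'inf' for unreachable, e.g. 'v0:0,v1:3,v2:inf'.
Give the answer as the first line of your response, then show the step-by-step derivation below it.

v0:0,v1:9,v2:15,v3:42,v4:24,v5:inf,v6:inf,v7:inf,v8:3

step 1: dist = v0:0,v1:9,v2:inf,v3:inf,v4:inf,v5:inf,v6:inf,v7:inf,v8:3
step 2: dist = v0:0,v1:9,v2:15,v3:inf,v4:24,v5:inf,v6:inf,v7:inf,v8:3
step 3: dist = v0:0,v1:9,v2:15,v3:42,v4:24,v5:inf,v6:inf,v7:inf,v8:3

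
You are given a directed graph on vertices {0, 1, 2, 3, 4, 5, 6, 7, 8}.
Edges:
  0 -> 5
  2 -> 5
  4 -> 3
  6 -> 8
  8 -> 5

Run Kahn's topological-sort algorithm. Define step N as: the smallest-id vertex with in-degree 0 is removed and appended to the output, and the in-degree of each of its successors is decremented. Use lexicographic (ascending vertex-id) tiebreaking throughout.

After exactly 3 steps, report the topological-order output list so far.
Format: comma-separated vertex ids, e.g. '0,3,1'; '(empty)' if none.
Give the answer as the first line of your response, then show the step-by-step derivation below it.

0,1,2

step 1: output 0; order=[0]; indeg=(0,0,0,1,0,2,0,0,1)
step 2: output 1; order=[0,1]; indeg=(0,0,0,1,0,2,0,0,1)
step 3: output 2; order=[0,1,2]; indeg=(0,0,0,1,0,1,0,0,1)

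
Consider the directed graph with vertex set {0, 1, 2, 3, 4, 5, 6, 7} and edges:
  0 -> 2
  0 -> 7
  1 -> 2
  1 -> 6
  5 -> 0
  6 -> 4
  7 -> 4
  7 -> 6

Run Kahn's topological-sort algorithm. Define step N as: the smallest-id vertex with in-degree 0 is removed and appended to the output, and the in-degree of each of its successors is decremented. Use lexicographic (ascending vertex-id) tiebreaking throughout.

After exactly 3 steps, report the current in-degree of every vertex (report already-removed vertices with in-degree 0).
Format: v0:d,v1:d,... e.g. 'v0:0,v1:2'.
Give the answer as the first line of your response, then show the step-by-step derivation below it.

v0:0,v1:0,v2:1,v3:0,v4:2,v5:0,v6:1,v7:1

step 1: output 1; order=[1]; indeg=(1,0,1,0,2,0,1,1)
step 2: output 3; order=[1,3]; indeg=(1,0,1,0,2,0,1,1)
step 3: output 5; order=[1,3,5]; indeg=(0,0,1,0,2,0,1,1)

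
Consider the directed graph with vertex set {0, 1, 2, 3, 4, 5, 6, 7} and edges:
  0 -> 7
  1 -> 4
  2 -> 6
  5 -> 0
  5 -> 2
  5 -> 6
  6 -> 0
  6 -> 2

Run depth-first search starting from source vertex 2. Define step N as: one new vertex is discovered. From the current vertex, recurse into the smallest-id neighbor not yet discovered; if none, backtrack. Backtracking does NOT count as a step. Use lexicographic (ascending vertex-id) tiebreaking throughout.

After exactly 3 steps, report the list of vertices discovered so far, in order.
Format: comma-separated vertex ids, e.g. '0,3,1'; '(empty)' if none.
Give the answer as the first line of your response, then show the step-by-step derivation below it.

2,6,0

step 1: discover 2; path=2; order=2
step 2: discover 6; path=2>6; order=2,6
step 3: discover 0; path=2>6>0; order=2,6,0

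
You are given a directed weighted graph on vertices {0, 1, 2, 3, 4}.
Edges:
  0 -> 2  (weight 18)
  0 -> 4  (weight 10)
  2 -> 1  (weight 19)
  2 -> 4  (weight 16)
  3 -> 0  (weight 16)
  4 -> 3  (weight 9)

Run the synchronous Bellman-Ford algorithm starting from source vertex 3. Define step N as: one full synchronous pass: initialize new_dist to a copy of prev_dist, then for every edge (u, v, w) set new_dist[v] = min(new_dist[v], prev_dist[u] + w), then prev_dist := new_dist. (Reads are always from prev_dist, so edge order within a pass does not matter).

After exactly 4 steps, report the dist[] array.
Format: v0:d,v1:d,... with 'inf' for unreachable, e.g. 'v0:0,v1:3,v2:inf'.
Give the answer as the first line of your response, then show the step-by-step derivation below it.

v0:16,v1:53,v2:34,v3:0,v4:26

step 1: dist = v0:16,v1:inf,v2:inf,v3:0,v4:inf
step 2: dist = v0:16,v1:inf,v2:34,v3:0,v4:26
step 3: dist = v0:16,v1:53,v2:34,v3:0,v4:26
step 4: dist = v0:16,v1:53,v2:34,v3:0,v4:26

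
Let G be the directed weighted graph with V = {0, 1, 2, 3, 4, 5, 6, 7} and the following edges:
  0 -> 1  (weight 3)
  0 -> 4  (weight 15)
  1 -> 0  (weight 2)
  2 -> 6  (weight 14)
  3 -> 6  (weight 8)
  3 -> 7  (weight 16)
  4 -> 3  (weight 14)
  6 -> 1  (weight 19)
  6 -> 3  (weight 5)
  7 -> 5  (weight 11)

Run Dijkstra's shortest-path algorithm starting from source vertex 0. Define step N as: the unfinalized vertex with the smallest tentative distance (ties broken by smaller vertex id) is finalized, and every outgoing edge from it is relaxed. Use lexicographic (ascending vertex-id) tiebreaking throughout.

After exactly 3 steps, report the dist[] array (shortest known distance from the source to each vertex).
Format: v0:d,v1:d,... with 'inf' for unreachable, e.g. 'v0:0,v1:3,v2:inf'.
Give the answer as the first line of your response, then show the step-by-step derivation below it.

v0:0,v1:3,v2:inf,v3:29,v4:15,v5:inf,v6:inf,v7:inf

step 1: dist = v0:0,v1:3,v2:inf,v3:inf,v4:15,v5:inf,v6:inf,v7:inf
step 2: dist = v0:0,v1:3,v2:inf,v3:inf,v4:15,v5:inf,v6:inf,v7:inf
step 3: dist = v0:0,v1:3,v2:inf,v3:29,v4:15,v5:inf,v6:inf,v7:inf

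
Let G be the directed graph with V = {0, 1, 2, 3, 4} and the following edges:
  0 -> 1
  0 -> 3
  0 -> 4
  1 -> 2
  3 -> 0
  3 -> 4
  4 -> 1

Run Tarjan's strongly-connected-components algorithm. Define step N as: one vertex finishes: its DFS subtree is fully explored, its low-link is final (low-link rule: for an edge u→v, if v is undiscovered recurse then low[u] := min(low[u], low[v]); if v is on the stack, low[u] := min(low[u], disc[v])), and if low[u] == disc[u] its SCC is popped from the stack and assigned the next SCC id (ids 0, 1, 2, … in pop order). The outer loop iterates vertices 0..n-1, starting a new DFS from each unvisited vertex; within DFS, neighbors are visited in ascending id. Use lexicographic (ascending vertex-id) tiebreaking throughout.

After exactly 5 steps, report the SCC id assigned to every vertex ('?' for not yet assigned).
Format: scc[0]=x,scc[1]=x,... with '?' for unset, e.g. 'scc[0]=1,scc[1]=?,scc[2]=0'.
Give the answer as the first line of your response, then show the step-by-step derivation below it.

scc[0]=3,scc[1]=1,scc[2]=0,scc[3]=3,scc[4]=2

step 1: low=(low[0]=0,low[1]=1,low[2]=2,low[3]=?,low[4]=?); scc=(scc[0]=?,scc[1]=?,scc[2]=0,scc[3]=?,scc[4]=?)
step 2: low=(low[0]=0,low[1]=1,low[2]=2,low[3]=?,low[4]=?); scc=(scc[0]=?,scc[1]=1,scc[2]=0,scc[3]=?,scc[4]=?)
step 3: low=(low[0]=0,low[1]=1,low[2]=2,low[3]=0,low[4]=4); scc=(scc[0]=?,scc[1]=1,scc[2]=0,scc[3]=?,scc[4]=2)
step 4: low=(low[0]=0,low[1]=1,low[2]=2,low[3]=0,low[4]=4); scc=(scc[0]=?,scc[1]=1,scc[2]=0,scc[3]=?,scc[4]=2)
step 5: low=(low[0]=0,low[1]=1,low[2]=2,low[3]=0,low[4]=4); scc=(scc[0]=3,scc[1]=1,scc[2]=0,scc[3]=3,scc[4]=2)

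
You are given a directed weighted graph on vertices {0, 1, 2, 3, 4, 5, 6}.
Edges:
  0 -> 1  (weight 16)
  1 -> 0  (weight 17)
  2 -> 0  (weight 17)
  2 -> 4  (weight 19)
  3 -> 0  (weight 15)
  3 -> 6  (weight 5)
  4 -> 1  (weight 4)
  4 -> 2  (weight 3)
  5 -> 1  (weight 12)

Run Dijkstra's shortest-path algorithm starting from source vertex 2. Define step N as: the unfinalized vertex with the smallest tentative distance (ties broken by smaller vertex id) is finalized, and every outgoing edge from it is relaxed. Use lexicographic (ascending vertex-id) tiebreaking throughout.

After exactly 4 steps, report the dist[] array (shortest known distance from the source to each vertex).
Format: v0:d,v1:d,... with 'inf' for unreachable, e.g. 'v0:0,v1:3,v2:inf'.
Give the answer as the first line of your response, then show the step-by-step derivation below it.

v0:17,v1:23,v2:0,v3:inf,v4:19,v5:inf,v6:inf

step 1: dist = v0:17,v1:inf,v2:0,v3:inf,v4:19,v5:inf,v6:inf
step 2: dist = v0:17,v1:33,v2:0,v3:inf,v4:19,v5:inf,v6:inf
step 3: dist = v0:17,v1:23,v2:0,v3:inf,v4:19,v5:inf,v6:inf
step 4: dist = v0:17,v1:23,v2:0,v3:inf,v4:19,v5:inf,v6:inf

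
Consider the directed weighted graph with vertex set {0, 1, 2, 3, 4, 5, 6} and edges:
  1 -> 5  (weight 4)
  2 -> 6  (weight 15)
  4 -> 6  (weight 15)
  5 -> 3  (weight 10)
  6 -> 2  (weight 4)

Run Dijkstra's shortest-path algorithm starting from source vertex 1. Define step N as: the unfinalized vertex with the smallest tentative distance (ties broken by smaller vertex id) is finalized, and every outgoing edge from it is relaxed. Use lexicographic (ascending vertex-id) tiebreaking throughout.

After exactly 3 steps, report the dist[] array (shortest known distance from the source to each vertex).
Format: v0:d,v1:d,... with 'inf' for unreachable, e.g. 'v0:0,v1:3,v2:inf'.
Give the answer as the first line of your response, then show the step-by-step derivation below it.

v0:inf,v1:0,v2:inf,v3:14,v4:inf,v5:4,v6:inf

step 1: dist = v0:inf,v1:0,v2:inf,v3:inf,v4:inf,v5:4,v6:inf
step 2: dist = v0:inf,v1:0,v2:inf,v3:14,v4:inf,v5:4,v6:inf
step 3: dist = v0:inf,v1:0,v2:inf,v3:14,v4:inf,v5:4,v6:inf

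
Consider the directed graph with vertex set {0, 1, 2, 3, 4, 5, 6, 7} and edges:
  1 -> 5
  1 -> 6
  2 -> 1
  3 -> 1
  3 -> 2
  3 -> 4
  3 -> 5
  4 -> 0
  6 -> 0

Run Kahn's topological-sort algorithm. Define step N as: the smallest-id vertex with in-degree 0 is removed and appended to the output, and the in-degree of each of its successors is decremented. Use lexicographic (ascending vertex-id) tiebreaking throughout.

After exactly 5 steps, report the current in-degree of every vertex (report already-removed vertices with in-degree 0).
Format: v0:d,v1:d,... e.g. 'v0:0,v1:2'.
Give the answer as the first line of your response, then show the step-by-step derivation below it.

v0:1,v1:0,v2:0,v3:0,v4:0,v5:0,v6:0,v7:0

step 1: output 3; order=[3]; indeg=(2,1,0,0,0,1,1,0)
step 2: output 2; order=[3,2]; indeg=(2,0,0,0,0,1,1,0)
step 3: output 1; order=[3,2,1]; indeg=(2,0,0,0,0,0,0,0)
step 4: output 4; order=[3,2,1,4]; indeg=(1,0,0,0,0,0,0,0)
step 5: output 5; order=[3,2,1,4,5]; indeg=(1,0,0,0,0,0,0,0)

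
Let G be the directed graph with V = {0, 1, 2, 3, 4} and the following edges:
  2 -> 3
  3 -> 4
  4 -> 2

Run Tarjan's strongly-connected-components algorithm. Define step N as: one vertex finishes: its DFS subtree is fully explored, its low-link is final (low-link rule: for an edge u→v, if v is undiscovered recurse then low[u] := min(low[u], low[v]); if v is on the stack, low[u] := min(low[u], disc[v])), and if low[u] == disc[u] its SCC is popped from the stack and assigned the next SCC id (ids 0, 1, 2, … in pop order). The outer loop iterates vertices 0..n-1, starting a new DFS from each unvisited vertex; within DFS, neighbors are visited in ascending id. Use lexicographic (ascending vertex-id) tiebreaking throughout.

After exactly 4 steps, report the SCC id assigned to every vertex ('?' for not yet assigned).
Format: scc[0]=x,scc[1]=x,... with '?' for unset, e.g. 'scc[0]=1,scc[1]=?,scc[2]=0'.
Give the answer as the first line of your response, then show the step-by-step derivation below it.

scc[0]=0,scc[1]=1,scc[2]=?,scc[3]=?,scc[4]=?

step 1: low=(low[0]=0,low[1]=?,low[2]=?,low[3]=?,low[4]=?); scc=(scc[0]=0,scc[1]=?,scc[2]=?,scc[3]=?,scc[4]=?)
step 2: low=(low[0]=0,low[1]=1,low[2]=?,low[3]=?,low[4]=?); scc=(scc[0]=0,scc[1]=1,scc[2]=?,scc[3]=?,scc[4]=?)
step 3: low=(low[0]=0,low[1]=1,low[2]=2,low[3]=3,low[4]=2); scc=(scc[0]=0,scc[1]=1,scc[2]=?,scc[3]=?,scc[4]=?)
step 4: low=(low[0]=0,low[1]=1,low[2]=2,low[3]=2,low[4]=2); scc=(scc[0]=0,scc[1]=1,scc[2]=?,scc[3]=?,scc[4]=?)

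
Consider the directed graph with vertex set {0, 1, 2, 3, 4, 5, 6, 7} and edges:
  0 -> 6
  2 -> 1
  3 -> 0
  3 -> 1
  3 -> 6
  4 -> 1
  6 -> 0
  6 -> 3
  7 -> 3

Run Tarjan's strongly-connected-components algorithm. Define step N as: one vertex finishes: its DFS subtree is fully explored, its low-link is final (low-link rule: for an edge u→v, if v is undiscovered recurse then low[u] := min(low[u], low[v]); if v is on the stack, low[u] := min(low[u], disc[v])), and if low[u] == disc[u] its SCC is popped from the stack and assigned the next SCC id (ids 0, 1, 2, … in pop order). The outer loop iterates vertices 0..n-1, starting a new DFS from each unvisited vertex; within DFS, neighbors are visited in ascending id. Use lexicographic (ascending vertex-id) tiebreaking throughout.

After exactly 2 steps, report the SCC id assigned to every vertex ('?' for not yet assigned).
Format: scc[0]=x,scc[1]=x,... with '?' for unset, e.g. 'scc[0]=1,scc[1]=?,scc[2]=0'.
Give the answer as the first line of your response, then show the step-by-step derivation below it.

scc[0]=?,scc[1]=0,scc[2]=?,scc[3]=?,scc[4]=?,scc[5]=?,scc[6]=?,scc[7]=?

step 1: low=(low[0]=0,low[1]=3,low[2]=?,low[3]=0,low[4]=?,low[5]=?,low[6]=0,low[7]=?); scc=(scc[0]=?,scc[1]=0,scc[2]=?,scc[3]=?,scc[4]=?,scc[5]=?,scc[6]=?,scc[7]=?)
step 2: low=(low[0]=0,low[1]=3,low[2]=?,low[3]=0,low[4]=?,low[5]=?,low[6]=0,low[7]=?); scc=(scc[0]=?,scc[1]=0,scc[2]=?,scc[3]=?,scc[4]=?,scc[5]=?,scc[6]=?,scc[7]=?)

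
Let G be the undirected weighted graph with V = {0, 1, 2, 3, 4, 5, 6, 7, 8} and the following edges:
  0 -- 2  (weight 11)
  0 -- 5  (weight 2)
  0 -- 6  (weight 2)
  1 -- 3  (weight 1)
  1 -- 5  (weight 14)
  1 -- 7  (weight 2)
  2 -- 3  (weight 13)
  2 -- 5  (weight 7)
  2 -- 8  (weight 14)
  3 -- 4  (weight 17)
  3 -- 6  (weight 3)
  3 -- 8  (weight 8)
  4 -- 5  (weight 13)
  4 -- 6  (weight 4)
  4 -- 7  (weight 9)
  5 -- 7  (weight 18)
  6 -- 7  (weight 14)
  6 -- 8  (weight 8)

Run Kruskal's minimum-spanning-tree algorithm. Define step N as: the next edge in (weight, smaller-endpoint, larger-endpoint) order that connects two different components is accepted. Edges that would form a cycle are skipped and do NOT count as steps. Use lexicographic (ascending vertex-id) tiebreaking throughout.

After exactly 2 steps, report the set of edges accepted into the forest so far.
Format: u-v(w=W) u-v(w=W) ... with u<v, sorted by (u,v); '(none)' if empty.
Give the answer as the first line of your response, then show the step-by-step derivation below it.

0-5(w=2) 1-3(w=1)

step 1: add edge 1-3 (w=1); MST = {1-3(w=1)}
step 2: add edge 0-5 (w=2); MST = {0-5(w=2) 1-3(w=1)}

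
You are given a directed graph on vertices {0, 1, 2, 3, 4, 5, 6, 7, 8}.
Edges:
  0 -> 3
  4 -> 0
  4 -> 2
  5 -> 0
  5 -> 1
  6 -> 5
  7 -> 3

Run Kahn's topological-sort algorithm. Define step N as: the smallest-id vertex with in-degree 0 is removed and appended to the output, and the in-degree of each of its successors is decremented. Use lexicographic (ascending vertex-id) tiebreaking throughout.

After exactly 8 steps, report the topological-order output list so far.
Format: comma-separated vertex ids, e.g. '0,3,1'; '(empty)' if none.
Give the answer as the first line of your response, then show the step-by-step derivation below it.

4,2,6,5,0,1,7,3

step 1: output 4; order=[4]; indeg=(1,1,0,2,0,1,0,0,0)
step 2: output 2; order=[4,2]; indeg=(1,1,0,2,0,1,0,0,0)
step 3: output 6; order=[4,2,6]; indeg=(1,1,0,2,0,0,0,0,0)
step 4: output 5; order=[4,2,6,5]; indeg=(0,0,0,2,0,0,0,0,0)
step 5: output 0; order=[4,2,6,5,0]; indeg=(0,0,0,1,0,0,0,0,0)
step 6: output 1; order=[4,2,6,5,0,1]; indeg=(0,0,0,1,0,0,0,0,0)
step 7: output 7; order=[4,2,6,5,0,1,7]; indeg=(0,0,0,0,0,0,0,0,0)
step 8: output 3; order=[4,2,6,5,0,1,7,3]; indeg=(0,0,0,0,0,0,0,0,0)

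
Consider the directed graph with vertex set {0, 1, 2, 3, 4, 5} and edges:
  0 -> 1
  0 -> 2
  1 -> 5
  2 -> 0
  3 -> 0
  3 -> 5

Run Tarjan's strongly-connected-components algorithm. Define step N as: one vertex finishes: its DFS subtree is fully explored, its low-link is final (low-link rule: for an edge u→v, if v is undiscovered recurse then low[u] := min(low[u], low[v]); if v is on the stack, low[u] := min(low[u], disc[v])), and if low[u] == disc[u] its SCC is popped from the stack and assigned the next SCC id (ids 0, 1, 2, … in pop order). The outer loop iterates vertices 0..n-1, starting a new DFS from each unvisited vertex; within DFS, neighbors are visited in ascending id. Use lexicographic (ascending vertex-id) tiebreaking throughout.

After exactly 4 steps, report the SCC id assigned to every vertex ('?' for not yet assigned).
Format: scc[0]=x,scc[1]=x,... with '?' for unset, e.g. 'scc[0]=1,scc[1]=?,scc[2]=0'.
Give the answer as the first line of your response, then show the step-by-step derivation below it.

scc[0]=2,scc[1]=1,scc[2]=2,scc[3]=?,scc[4]=?,scc[5]=0

step 1: low=(low[0]=0,low[1]=1,low[2]=?,low[3]=?,low[4]=?,low[5]=2); scc=(scc[0]=?,scc[1]=?,scc[2]=?,scc[3]=?,scc[4]=?,scc[5]=0)
step 2: low=(low[0]=0,low[1]=1,low[2]=?,low[3]=?,low[4]=?,low[5]=2); scc=(scc[0]=?,scc[1]=1,scc[2]=?,scc[3]=?,scc[4]=?,scc[5]=0)
step 3: low=(low[0]=0,low[1]=1,low[2]=0,low[3]=?,low[4]=?,low[5]=2); scc=(scc[0]=?,scc[1]=1,scc[2]=?,scc[3]=?,scc[4]=?,scc[5]=0)
step 4: low=(low[0]=0,low[1]=1,low[2]=0,low[3]=?,low[4]=?,low[5]=2); scc=(scc[0]=2,scc[1]=1,scc[2]=2,scc[3]=?,scc[4]=?,scc[5]=0)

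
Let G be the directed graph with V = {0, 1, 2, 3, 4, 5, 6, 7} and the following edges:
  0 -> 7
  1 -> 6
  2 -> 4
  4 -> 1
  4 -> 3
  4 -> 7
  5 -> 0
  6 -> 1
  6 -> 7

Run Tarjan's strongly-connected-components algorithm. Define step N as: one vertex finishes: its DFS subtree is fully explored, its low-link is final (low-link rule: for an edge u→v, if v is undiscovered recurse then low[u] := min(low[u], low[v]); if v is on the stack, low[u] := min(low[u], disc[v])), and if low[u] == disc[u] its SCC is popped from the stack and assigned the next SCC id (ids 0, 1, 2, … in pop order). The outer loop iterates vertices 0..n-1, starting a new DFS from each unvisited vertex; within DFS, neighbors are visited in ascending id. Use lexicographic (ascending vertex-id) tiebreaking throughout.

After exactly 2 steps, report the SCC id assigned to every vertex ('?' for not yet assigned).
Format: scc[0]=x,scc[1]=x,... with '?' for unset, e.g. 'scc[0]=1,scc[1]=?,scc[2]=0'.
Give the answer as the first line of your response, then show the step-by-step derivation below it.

scc[0]=1,scc[1]=?,scc[2]=?,scc[3]=?,scc[4]=?,scc[5]=?,scc[6]=?,scc[7]=0

step 1: low=(low[0]=0,low[1]=?,low[2]=?,low[3]=?,low[4]=?,low[5]=?,low[6]=?,low[7]=1); scc=(scc[0]=?,scc[1]=?,scc[2]=?,scc[3]=?,scc[4]=?,scc[5]=?,scc[6]=?,scc[7]=0)
step 2: low=(low[0]=0,low[1]=?,low[2]=?,low[3]=?,low[4]=?,low[5]=?,low[6]=?,low[7]=1); scc=(scc[0]=1,scc[1]=?,scc[2]=?,scc[3]=?,scc[4]=?,scc[5]=?,scc[6]=?,scc[7]=0)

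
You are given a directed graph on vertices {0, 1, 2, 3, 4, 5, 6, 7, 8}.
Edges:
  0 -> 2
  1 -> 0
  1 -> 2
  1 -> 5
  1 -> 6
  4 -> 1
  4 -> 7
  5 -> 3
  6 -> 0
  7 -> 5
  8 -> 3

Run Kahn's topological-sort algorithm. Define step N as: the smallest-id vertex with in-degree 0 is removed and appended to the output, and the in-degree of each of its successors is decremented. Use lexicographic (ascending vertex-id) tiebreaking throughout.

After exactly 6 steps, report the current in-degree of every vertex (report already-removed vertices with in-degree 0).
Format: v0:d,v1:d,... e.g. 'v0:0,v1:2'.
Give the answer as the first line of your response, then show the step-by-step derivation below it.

v0:0,v1:0,v2:0,v3:2,v4:0,v5:0,v6:0,v7:0,v8:0

step 1: output 4; order=[4]; indeg=(2,0,2,2,0,2,1,0,0)
step 2: output 1; order=[4,1]; indeg=(1,0,1,2,0,1,0,0,0)
step 3: output 6; order=[4,1,6]; indeg=(0,0,1,2,0,1,0,0,0)
step 4: output 0; order=[4,1,6,0]; indeg=(0,0,0,2,0,1,0,0,0)
step 5: output 2; order=[4,1,6,0,2]; indeg=(0,0,0,2,0,1,0,0,0)
step 6: output 7; order=[4,1,6,0,2,7]; indeg=(0,0,0,2,0,0,0,0,0)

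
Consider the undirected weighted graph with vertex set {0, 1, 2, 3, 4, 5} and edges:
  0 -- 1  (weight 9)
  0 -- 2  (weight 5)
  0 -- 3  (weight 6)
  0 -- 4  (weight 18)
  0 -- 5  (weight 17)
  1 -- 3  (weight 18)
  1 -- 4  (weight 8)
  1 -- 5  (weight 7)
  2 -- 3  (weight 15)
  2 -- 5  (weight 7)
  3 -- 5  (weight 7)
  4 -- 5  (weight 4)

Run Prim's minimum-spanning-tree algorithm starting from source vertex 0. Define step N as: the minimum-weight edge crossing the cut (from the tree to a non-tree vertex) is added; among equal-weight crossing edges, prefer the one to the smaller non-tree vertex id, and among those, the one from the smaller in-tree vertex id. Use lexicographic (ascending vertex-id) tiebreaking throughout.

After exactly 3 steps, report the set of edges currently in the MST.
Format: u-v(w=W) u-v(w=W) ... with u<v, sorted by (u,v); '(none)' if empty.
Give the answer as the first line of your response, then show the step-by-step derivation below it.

0-2(w=5) 0-3(w=6) 2-5(w=7)

step 1: add edge 0-2 (w=5); MST = {0-2(w=5)}
step 2: add edge 0-3 (w=6); MST = {0-2(w=5) 0-3(w=6)}
step 3: add edge 2-5 (w=7); MST = {0-2(w=5) 0-3(w=6) 2-5(w=7)}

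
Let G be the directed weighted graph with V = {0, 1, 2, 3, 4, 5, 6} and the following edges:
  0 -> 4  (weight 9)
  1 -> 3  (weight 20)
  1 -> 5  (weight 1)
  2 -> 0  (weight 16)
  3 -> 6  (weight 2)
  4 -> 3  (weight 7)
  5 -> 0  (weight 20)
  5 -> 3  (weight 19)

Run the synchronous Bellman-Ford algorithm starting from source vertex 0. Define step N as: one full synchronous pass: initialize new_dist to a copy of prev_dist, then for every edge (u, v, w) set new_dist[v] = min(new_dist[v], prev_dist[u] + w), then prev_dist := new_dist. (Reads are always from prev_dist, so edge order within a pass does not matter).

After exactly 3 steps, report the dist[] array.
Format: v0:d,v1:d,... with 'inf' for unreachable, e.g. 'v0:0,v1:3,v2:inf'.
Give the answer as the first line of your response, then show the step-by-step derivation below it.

v0:0,v1:inf,v2:inf,v3:16,v4:9,v5:inf,v6:18

step 1: dist = v0:0,v1:inf,v2:inf,v3:inf,v4:9,v5:inf,v6:inf
step 2: dist = v0:0,v1:inf,v2:inf,v3:16,v4:9,v5:inf,v6:inf
step 3: dist = v0:0,v1:inf,v2:inf,v3:16,v4:9,v5:inf,v6:18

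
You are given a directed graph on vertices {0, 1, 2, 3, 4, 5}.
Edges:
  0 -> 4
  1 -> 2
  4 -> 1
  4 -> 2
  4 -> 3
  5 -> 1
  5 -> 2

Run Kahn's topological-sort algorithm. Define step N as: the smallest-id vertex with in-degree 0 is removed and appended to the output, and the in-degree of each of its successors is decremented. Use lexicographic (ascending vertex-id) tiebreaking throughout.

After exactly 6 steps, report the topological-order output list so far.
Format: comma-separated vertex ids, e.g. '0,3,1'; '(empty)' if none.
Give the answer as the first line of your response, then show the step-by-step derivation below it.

0,4,3,5,1,2

step 1: output 0; order=[0]; indeg=(0,2,3,1,0,0)
step 2: output 4; order=[0,4]; indeg=(0,1,2,0,0,0)
step 3: output 3; order=[0,4,3]; indeg=(0,1,2,0,0,0)
step 4: output 5; order=[0,4,3,5]; indeg=(0,0,1,0,0,0)
step 5: output 1; order=[0,4,3,5,1]; indeg=(0,0,0,0,0,0)
step 6: output 2; order=[0,4,3,5,1,2]; indeg=(0,0,0,0,0,0)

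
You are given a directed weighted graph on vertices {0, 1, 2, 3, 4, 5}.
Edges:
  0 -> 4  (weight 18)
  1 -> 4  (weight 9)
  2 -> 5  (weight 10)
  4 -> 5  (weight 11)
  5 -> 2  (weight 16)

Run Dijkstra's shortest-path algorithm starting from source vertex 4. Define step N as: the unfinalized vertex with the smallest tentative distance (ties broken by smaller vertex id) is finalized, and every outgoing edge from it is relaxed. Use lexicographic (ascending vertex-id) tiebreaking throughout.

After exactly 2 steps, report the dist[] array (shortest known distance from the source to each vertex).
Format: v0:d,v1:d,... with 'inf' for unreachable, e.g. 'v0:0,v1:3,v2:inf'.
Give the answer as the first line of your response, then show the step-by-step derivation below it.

v0:inf,v1:inf,v2:27,v3:inf,v4:0,v5:11

step 1: dist = v0:inf,v1:inf,v2:inf,v3:inf,v4:0,v5:11
step 2: dist = v0:inf,v1:inf,v2:27,v3:inf,v4:0,v5:11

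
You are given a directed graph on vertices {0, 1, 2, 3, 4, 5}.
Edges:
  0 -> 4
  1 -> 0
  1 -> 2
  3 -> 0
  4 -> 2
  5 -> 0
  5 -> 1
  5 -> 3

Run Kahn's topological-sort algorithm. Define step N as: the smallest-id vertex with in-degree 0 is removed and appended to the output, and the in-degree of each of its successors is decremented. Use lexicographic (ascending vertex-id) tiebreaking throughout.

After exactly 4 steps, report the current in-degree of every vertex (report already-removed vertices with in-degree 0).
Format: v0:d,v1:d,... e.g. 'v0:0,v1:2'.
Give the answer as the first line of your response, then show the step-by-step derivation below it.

v0:0,v1:0,v2:1,v3:0,v4:0,v5:0

step 1: output 5; order=[5]; indeg=(2,0,2,0,1,0)
step 2: output 1; order=[5,1]; indeg=(1,0,1,0,1,0)
step 3: output 3; order=[5,1,3]; indeg=(0,0,1,0,1,0)
step 4: output 0; order=[5,1,3,0]; indeg=(0,0,1,0,0,0)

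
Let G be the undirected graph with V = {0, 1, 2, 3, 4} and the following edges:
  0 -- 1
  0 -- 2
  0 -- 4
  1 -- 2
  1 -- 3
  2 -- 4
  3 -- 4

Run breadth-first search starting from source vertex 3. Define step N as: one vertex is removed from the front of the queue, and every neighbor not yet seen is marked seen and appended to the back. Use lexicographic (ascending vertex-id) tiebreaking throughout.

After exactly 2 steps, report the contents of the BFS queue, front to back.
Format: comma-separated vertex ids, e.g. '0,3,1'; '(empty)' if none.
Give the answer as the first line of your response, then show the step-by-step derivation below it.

4,0,2

step 1: dequeue 3; queue=[1,4]; order=3
step 2: dequeue 1; queue=[4,0,2]; order=3,1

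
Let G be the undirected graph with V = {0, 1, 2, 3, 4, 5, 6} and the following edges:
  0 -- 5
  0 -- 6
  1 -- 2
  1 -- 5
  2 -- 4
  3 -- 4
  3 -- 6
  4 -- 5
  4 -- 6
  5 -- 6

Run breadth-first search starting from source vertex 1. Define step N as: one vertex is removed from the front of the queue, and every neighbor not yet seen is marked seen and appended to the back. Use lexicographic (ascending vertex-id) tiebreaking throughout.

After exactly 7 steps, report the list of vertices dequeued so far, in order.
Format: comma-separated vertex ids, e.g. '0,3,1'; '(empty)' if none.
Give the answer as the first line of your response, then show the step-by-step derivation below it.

1,2,5,4,0,6,3

step 1: dequeue 1; queue=[2,5]; order=1
step 2: dequeue 2; queue=[5,4]; order=1,2
step 3: dequeue 5; queue=[4,0,6]; order=1,2,5
step 4: dequeue 4; queue=[0,6,3]; order=1,2,5,4
step 5: dequeue 0; queue=[6,3]; order=1,2,5,4,0
step 6: dequeue 6; queue=[3]; order=1,2,5,4,0,6
step 7: dequeue 3; queue=[(empty)]; order=1,2,5,4,0,6,3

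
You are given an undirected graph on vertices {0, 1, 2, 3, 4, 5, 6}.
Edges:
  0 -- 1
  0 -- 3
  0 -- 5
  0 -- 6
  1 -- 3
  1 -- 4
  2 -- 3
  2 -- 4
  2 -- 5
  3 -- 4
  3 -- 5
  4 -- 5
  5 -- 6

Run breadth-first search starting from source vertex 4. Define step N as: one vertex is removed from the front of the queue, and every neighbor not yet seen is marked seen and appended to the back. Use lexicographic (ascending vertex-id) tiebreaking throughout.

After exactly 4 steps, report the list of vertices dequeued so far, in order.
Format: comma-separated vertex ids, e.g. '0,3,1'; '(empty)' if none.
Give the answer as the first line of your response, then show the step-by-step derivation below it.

4,1,2,3

step 1: dequeue 4; queue=[1,2,3,5]; order=4
step 2: dequeue 1; queue=[2,3,5,0]; order=4,1
step 3: dequeue 2; queue=[3,5,0]; order=4,1,2
step 4: dequeue 3; queue=[5,0]; order=4,1,2,3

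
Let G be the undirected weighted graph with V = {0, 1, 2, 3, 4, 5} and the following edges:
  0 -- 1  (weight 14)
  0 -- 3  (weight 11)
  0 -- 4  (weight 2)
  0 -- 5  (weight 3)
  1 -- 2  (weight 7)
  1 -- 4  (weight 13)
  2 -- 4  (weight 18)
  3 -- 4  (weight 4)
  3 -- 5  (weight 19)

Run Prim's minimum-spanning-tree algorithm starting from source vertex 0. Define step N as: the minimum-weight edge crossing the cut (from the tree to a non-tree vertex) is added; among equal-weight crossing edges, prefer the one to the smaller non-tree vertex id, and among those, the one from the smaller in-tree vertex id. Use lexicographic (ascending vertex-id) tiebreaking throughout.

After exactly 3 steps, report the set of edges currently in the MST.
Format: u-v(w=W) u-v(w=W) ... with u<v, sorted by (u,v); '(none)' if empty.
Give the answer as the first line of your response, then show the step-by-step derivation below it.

0-4(w=2) 0-5(w=3) 3-4(w=4)

step 1: add edge 0-4 (w=2); MST = {0-4(w=2)}
step 2: add edge 0-5 (w=3); MST = {0-4(w=2) 0-5(w=3)}
step 3: add edge 3-4 (w=4); MST = {0-4(w=2) 0-5(w=3) 3-4(w=4)}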